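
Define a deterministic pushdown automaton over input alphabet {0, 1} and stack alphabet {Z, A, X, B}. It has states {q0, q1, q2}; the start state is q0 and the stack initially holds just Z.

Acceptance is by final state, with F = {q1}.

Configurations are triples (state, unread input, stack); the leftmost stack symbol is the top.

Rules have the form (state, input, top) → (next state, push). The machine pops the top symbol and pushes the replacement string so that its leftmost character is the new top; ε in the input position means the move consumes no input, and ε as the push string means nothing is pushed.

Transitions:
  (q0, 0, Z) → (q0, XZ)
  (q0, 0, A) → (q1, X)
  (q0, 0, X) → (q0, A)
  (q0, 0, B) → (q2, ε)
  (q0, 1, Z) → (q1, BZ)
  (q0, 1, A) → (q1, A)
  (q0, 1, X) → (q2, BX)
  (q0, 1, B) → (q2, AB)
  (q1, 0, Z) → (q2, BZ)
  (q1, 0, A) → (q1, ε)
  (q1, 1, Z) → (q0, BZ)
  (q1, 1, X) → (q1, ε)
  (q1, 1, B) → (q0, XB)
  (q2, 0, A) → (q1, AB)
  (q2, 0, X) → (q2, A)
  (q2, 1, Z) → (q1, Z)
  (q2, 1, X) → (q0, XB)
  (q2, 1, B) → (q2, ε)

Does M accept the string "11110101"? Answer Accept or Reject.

Reject

(q0, 11110101, Z)
  read 1, top Z: go to q1, push BZ → (q1, 1110101, BZ)
  read 1, top B: go to q0, push XB → (q0, 110101, XBZ)
  read 1, top X: go to q2, push BX → (q2, 10101, BXBZ)
  read 1, top B: go to q2, push ε → (q2, 0101, XBZ)
  read 0, top X: go to q2, push A → (q2, 101, ABZ)
No transition applies at (q2, 101, ABZ); input not fully consumed.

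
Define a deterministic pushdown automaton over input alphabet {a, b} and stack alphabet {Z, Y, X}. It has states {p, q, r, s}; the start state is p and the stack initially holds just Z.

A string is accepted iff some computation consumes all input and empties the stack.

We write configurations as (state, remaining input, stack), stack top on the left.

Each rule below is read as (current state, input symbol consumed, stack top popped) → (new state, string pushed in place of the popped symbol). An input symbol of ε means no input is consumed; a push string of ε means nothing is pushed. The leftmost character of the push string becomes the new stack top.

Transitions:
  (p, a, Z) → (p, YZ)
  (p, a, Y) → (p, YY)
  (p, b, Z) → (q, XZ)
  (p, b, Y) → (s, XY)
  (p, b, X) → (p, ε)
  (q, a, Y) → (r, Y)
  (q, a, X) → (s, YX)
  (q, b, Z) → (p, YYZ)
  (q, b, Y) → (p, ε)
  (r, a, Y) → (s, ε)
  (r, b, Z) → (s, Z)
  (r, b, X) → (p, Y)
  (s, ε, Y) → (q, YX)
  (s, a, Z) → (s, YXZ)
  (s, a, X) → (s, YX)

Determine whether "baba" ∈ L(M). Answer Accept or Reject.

(p, baba, Z)
  read b, top Z: go to q, push XZ → (q, aba, XZ)
  read a, top X: go to s, push YX → (s, ba, YXZ)
  ε-move, top Y: go to q, push YX → (q, ba, YXXZ)
  read b, top Y: go to p, push ε → (p, a, XXZ)
No transition applies at (p, a, XXZ); input not fully consumed.

Reject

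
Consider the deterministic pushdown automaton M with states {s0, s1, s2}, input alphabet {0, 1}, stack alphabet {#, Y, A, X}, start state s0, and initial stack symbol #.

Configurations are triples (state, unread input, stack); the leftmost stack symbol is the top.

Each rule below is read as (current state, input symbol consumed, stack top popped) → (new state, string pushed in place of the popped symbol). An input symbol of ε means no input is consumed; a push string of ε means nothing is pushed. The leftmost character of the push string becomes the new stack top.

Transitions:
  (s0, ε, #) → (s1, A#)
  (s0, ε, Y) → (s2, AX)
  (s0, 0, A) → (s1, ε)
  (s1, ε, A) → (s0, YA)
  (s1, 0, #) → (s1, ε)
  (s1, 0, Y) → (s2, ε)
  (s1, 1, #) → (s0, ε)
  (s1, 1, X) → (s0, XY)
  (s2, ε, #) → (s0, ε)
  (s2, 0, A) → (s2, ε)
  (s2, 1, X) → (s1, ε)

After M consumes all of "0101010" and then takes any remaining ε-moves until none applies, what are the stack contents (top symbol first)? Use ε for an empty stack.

XA#

(s0, 0101010, #)
  ε-move, top #: go to s1, push A# → (s1, 0101010, A#)
  ε-move, top A: go to s0, push YA → (s0, 0101010, YA#)
  ε-move, top Y: go to s2, push AX → (s2, 0101010, AXA#)
  read 0, top A: go to s2, push ε → (s2, 101010, XA#)
  read 1, top X: go to s1, push ε → (s1, 01010, A#)
  ε-move, top A: go to s0, push YA → (s0, 01010, YA#)
  ε-move, top Y: go to s2, push AX → (s2, 01010, AXA#)
  read 0, top A: go to s2, push ε → (s2, 1010, XA#)
  read 1, top X: go to s1, push ε → (s1, 010, A#)
  ε-move, top A: go to s0, push YA → (s0, 010, YA#)
  ε-move, top Y: go to s2, push AX → (s2, 010, AXA#)
  read 0, top A: go to s2, push ε → (s2, 10, XA#)
  read 1, top X: go to s1, push ε → (s1, 0, A#)
  ε-move, top A: go to s0, push YA → (s0, 0, YA#)
  ε-move, top Y: go to s2, push AX → (s2, 0, AXA#)
  read 0, top A: go to s2, push ε → (s2, ε, XA#)
All input consumed in state s2 with stack XA#.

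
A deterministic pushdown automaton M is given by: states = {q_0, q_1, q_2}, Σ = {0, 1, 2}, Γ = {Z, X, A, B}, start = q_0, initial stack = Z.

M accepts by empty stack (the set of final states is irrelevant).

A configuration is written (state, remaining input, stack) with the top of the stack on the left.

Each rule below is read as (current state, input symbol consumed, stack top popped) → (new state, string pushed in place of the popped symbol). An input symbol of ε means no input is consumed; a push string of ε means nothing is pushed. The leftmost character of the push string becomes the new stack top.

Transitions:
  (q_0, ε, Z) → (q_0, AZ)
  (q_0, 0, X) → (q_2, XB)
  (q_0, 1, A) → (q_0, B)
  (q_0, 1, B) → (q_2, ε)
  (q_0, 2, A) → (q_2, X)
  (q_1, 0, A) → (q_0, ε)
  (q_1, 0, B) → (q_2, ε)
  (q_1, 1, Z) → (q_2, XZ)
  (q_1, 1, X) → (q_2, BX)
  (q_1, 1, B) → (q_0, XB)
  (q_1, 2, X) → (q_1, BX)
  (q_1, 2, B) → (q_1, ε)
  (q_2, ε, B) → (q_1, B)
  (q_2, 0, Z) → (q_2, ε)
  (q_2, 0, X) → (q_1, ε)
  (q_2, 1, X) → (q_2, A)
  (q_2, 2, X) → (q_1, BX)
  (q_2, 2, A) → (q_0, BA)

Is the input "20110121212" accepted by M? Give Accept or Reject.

Reject

(q_0, 20110121212, Z)
  ε-move, top Z: go to q_0, push AZ → (q_0, 20110121212, AZ)
  read 2, top A: go to q_2, push X → (q_2, 0110121212, XZ)
  read 0, top X: go to q_1, push ε → (q_1, 110121212, Z)
  read 1, top Z: go to q_2, push XZ → (q_2, 10121212, XZ)
  read 1, top X: go to q_2, push A → (q_2, 0121212, AZ)
No transition applies at (q_2, 0121212, AZ); input not fully consumed.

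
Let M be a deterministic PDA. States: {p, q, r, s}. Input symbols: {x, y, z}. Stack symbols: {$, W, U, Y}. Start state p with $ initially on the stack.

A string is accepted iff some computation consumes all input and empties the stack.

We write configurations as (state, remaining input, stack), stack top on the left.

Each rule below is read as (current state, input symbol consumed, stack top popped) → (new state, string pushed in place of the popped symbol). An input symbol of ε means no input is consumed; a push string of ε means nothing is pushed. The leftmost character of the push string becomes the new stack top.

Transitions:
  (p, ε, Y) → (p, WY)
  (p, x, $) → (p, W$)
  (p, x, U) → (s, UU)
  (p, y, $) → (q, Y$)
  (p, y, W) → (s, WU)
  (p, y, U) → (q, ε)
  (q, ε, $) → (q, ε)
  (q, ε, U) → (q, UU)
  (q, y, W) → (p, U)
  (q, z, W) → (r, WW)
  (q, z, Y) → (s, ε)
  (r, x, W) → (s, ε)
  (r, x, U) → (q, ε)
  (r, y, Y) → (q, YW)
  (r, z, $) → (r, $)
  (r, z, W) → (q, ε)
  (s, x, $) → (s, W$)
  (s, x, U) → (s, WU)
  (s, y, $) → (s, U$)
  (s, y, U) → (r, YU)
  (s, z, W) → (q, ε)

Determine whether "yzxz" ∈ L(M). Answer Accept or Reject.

(p, yzxz, $)
  read y, top $: go to q, push Y$ → (q, zxz, Y$)
  read z, top Y: go to s, push ε → (s, xz, $)
  read x, top $: go to s, push W$ → (s, z, W$)
  read z, top W: go to q, push ε → (q, ε, $)
  ε-move, top $: go to q, push ε → (q, ε, ε)
All input consumed and the stack is empty.

Accept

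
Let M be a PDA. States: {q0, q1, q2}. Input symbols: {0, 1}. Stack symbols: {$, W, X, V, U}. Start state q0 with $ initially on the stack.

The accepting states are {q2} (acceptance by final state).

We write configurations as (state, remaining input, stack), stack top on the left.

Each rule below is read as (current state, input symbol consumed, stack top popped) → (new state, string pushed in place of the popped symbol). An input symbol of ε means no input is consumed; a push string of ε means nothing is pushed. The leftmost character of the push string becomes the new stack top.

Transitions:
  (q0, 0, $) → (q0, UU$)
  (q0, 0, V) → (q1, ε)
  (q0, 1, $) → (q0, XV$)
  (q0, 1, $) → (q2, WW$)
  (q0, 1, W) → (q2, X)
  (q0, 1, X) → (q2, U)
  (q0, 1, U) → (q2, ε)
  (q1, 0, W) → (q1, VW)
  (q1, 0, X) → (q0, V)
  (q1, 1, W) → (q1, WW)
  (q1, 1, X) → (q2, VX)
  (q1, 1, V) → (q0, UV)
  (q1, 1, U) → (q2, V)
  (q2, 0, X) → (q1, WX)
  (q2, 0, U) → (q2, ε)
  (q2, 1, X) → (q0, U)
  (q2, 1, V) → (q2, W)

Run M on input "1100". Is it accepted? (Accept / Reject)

No computation consumes all input and reaches a final state.

Reject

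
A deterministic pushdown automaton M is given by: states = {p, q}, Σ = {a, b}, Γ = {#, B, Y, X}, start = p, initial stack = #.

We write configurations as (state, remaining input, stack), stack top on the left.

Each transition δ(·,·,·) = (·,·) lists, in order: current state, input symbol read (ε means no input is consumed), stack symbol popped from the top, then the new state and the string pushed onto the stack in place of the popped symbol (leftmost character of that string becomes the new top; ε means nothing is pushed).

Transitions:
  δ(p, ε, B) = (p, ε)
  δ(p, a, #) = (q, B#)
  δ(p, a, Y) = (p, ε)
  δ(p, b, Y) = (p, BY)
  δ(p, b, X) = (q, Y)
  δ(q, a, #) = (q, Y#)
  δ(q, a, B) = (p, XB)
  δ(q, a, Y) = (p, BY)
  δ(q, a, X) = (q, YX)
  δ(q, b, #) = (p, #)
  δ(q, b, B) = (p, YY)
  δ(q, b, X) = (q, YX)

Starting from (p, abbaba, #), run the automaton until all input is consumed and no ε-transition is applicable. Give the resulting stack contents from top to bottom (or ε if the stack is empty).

#

(p, abbaba, #) ⊢ (q, bbaba, B#) ⊢ (p, baba, YY#) ⊢ (p, aba, BYY#) ⊢ (p, aba, YY#) ⊢ (p, ba, Y#) ⊢ (p, a, BY#) ⊢ (p, a, Y#) ⊢ (p, ε, #)
All input consumed in state p with stack #.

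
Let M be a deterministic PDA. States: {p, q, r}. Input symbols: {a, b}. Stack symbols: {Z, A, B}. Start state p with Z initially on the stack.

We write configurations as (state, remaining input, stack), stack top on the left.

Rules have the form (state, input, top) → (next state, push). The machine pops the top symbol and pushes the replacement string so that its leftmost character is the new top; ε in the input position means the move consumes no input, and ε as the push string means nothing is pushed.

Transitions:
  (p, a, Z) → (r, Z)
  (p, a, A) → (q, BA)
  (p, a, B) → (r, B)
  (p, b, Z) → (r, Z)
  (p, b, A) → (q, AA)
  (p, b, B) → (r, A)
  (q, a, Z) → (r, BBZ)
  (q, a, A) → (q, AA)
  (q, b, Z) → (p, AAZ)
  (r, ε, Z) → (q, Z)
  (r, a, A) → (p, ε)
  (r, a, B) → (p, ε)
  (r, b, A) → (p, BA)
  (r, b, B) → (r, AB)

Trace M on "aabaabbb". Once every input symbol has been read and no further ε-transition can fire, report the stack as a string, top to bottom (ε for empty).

(p, aabaabbb, Z) ⊢ (r, abaabbb, Z) ⊢ (q, abaabbb, Z) ⊢ (r, baabbb, BBZ) ⊢ (r, aabbb, ABBZ) ⊢ (p, abbb, BBZ) ⊢ (r, bbb, BBZ) ⊢ (r, bb, ABBZ) ⊢ (p, b, BABBZ) ⊢ (r, ε, AABBZ)
All input consumed in state r with stack AABBZ.

AABBZ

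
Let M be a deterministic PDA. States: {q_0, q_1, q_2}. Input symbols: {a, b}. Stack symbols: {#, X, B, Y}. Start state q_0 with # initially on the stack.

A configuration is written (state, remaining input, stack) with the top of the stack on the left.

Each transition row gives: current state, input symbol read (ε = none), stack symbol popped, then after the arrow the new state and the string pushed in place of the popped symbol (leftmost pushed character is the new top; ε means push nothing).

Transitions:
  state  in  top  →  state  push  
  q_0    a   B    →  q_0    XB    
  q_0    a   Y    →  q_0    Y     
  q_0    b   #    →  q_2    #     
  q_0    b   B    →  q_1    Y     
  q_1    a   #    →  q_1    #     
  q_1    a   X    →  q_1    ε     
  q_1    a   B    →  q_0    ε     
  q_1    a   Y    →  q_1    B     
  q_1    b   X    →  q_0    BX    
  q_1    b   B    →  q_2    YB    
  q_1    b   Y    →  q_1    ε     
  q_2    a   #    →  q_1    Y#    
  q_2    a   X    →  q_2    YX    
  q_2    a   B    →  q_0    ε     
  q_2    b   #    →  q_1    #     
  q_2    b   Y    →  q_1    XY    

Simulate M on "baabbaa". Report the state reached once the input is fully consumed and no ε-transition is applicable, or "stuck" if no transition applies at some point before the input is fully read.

(q_0, baabbaa, #)
  read b, top #: go to q_2, push # → (q_2, aabbaa, #)
  read a, top #: go to q_1, push Y# → (q_1, abbaa, Y#)
  read a, top Y: go to q_1, push B → (q_1, bbaa, B#)
  read b, top B: go to q_2, push YB → (q_2, baa, YB#)
  read b, top Y: go to q_1, push XY → (q_1, aa, XYB#)
  read a, top X: go to q_1, push ε → (q_1, a, YB#)
  read a, top Y: go to q_1, push B → (q_1, ε, BB#)
All input consumed; M is in state q_1.

q_1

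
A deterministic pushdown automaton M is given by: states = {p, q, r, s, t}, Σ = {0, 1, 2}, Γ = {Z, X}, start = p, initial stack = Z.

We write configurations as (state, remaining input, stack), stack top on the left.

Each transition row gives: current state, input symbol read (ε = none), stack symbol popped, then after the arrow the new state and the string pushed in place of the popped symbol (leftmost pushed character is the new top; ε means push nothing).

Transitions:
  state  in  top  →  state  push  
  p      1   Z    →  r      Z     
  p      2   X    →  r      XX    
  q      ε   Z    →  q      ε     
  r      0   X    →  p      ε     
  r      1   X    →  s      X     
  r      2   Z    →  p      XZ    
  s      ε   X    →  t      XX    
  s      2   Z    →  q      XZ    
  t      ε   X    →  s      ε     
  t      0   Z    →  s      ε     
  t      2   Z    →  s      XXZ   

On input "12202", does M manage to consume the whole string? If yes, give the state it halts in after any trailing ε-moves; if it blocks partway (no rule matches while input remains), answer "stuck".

r

(p, 12202, Z) ⊢ (r, 2202, Z) ⊢ (p, 202, XZ) ⊢ (r, 02, XXZ) ⊢ (p, 2, XZ) ⊢ (r, ε, XXZ)
All input consumed; M is in state r.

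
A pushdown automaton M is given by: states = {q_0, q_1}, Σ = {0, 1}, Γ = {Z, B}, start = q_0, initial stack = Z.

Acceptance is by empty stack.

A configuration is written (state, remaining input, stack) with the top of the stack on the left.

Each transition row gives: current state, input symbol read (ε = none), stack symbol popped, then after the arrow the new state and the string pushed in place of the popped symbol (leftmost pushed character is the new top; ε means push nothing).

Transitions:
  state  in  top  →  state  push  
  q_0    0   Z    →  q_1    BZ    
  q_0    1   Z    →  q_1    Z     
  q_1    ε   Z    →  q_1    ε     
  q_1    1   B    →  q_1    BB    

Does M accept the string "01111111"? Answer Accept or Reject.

Reject

No computation consumes all input and empties the stack.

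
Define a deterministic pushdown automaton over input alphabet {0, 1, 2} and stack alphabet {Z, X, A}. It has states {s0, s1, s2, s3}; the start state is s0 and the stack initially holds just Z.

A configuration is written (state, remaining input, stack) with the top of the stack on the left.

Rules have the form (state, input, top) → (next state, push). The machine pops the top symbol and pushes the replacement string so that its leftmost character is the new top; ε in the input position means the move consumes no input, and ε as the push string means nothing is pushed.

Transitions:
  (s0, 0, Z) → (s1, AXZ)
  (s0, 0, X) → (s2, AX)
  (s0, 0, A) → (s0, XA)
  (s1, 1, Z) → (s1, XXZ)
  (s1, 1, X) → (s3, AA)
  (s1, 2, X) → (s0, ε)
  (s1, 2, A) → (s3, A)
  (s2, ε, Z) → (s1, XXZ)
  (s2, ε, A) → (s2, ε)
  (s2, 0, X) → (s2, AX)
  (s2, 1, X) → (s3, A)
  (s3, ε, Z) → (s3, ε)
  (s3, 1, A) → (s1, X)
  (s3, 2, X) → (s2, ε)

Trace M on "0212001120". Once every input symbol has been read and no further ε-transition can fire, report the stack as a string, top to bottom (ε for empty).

AXZ

(s0, 0212001120, Z)
  read 0, top Z: go to s1, push AXZ → (s1, 212001120, AXZ)
  read 2, top A: go to s3, push A → (s3, 12001120, AXZ)
  read 1, top A: go to s1, push X → (s1, 2001120, XXZ)
  read 2, top X: go to s0, push ε → (s0, 001120, XZ)
  read 0, top X: go to s2, push AX → (s2, 01120, AXZ)
  ε-move, top A: go to s2, push ε → (s2, 01120, XZ)
  read 0, top X: go to s2, push AX → (s2, 1120, AXZ)
  ε-move, top A: go to s2, push ε → (s2, 1120, XZ)
  read 1, top X: go to s3, push A → (s3, 120, AZ)
  read 1, top A: go to s1, push X → (s1, 20, XZ)
  read 2, top X: go to s0, push ε → (s0, 0, Z)
  read 0, top Z: go to s1, push AXZ → (s1, ε, AXZ)
All input consumed in state s1 with stack AXZ.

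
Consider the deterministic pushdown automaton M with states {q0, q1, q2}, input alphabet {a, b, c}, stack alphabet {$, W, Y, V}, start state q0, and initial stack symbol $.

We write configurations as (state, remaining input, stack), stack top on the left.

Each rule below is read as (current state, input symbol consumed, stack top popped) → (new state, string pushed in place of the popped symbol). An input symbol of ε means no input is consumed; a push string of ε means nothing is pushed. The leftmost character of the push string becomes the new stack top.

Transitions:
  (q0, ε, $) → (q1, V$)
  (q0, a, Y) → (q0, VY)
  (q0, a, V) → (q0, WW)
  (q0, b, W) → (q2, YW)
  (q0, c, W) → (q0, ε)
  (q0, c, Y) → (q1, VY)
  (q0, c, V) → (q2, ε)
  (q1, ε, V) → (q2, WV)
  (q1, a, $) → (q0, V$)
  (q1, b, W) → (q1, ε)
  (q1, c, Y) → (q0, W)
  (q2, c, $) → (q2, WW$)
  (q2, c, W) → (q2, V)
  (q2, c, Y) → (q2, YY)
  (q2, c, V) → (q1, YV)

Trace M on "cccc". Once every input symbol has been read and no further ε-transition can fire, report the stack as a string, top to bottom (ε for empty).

VV$

(q0, cccc, $) ⊢ (q1, cccc, V$) ⊢ (q2, cccc, WV$) ⊢ (q2, ccc, VV$) ⊢ (q1, cc, YVV$) ⊢ (q0, c, WVV$) ⊢ (q0, ε, VV$)
All input consumed in state q0 with stack VV$.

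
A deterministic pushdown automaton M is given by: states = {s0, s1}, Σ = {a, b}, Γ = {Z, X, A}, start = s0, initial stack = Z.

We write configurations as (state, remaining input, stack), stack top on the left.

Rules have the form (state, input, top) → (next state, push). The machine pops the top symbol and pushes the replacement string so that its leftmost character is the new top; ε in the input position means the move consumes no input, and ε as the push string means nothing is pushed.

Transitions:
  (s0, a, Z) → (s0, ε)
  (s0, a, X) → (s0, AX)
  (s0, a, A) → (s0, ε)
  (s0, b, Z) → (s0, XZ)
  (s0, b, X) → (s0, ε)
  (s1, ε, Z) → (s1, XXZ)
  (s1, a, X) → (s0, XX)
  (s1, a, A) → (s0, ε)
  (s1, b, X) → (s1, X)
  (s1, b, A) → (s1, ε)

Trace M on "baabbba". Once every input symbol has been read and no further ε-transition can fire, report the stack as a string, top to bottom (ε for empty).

ε

(s0, baabbba, Z)
  read b, top Z: go to s0, push XZ → (s0, aabbba, XZ)
  read a, top X: go to s0, push AX → (s0, abbba, AXZ)
  read a, top A: go to s0, push ε → (s0, bbba, XZ)
  read b, top X: go to s0, push ε → (s0, bba, Z)
  read b, top Z: go to s0, push XZ → (s0, ba, XZ)
  read b, top X: go to s0, push ε → (s0, a, Z)
  read a, top Z: go to s0, push ε → (s0, ε, ε)
All input consumed in state s0 with stack ε.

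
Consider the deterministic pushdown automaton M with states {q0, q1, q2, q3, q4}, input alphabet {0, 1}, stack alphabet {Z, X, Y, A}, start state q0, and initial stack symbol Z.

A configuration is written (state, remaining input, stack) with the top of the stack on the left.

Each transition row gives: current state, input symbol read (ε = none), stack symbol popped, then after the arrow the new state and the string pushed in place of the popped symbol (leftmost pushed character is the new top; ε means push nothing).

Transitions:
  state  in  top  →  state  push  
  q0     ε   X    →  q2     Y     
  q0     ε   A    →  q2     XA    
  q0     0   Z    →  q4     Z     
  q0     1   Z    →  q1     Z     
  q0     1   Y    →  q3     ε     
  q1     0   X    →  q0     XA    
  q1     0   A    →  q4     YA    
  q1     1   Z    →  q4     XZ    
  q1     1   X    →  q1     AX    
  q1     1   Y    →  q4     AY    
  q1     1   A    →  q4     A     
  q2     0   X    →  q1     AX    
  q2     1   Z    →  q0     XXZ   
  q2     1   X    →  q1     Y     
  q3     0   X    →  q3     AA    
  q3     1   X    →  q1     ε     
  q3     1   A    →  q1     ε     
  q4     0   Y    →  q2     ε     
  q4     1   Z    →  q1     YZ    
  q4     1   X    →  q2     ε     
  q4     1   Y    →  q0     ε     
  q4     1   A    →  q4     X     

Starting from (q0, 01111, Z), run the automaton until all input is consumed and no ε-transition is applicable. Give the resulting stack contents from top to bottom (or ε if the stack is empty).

(q0, 01111, Z) ⊢ (q4, 1111, Z) ⊢ (q1, 111, YZ) ⊢ (q4, 11, AYZ) ⊢ (q4, 1, XYZ) ⊢ (q2, ε, YZ)
All input consumed in state q2 with stack YZ.

YZ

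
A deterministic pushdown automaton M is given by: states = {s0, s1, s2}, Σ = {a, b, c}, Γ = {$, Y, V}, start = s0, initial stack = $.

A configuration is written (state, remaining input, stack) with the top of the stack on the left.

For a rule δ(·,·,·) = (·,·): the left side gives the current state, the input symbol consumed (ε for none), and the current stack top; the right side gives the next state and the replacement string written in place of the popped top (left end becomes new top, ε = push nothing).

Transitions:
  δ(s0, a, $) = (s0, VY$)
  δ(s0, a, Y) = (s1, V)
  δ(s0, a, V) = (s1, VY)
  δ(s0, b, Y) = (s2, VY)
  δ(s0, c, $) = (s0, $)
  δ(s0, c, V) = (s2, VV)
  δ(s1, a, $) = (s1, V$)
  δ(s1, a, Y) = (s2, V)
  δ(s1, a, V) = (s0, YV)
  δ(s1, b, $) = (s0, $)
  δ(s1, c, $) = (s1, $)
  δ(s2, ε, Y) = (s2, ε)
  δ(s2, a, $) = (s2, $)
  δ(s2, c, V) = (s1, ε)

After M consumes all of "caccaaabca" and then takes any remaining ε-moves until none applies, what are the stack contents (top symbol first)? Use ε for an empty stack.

(s0, caccaaabca, $)
  read c, top $: go to s0, push $ → (s0, accaaabca, $)
  read a, top $: go to s0, push VY$ → (s0, ccaaabca, VY$)
  read c, top V: go to s2, push VV → (s2, caaabca, VVY$)
  read c, top V: go to s1, push ε → (s1, aaabca, VY$)
  read a, top V: go to s0, push YV → (s0, aabca, YVY$)
  read a, top Y: go to s1, push V → (s1, abca, VVY$)
  read a, top V: go to s0, push YV → (s0, bca, YVVY$)
  read b, top Y: go to s2, push VY → (s2, ca, VYVVY$)
  read c, top V: go to s1, push ε → (s1, a, YVVY$)
  read a, top Y: go to s2, push V → (s2, ε, VVVY$)
All input consumed in state s2 with stack VVVY$.

VVVY$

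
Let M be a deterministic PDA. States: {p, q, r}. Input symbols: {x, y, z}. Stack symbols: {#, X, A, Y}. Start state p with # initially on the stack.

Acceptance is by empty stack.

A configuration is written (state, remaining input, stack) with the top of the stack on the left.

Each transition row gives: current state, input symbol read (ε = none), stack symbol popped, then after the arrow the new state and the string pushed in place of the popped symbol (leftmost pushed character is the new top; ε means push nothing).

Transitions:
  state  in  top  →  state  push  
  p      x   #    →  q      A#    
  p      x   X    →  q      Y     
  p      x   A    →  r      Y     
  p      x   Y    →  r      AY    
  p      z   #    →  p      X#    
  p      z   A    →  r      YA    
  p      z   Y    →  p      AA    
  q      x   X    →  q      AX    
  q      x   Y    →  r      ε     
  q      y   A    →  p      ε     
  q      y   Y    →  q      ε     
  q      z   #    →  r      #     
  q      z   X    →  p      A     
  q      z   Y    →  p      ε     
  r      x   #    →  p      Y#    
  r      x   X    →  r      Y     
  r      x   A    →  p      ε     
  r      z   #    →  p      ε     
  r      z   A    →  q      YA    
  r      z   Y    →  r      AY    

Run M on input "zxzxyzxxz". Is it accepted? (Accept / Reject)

Accept

(p, zxzxyzxxz, #) ⊢ (p, xzxyzxxz, X#) ⊢ (q, zxyzxxz, Y#) ⊢ (p, xyzxxz, #) ⊢ (q, yzxxz, A#) ⊢ (p, zxxz, #) ⊢ (p, xxz, X#) ⊢ (q, xz, Y#) ⊢ (r, z, #) ⊢ (p, ε, ε)
All input consumed and the stack is empty.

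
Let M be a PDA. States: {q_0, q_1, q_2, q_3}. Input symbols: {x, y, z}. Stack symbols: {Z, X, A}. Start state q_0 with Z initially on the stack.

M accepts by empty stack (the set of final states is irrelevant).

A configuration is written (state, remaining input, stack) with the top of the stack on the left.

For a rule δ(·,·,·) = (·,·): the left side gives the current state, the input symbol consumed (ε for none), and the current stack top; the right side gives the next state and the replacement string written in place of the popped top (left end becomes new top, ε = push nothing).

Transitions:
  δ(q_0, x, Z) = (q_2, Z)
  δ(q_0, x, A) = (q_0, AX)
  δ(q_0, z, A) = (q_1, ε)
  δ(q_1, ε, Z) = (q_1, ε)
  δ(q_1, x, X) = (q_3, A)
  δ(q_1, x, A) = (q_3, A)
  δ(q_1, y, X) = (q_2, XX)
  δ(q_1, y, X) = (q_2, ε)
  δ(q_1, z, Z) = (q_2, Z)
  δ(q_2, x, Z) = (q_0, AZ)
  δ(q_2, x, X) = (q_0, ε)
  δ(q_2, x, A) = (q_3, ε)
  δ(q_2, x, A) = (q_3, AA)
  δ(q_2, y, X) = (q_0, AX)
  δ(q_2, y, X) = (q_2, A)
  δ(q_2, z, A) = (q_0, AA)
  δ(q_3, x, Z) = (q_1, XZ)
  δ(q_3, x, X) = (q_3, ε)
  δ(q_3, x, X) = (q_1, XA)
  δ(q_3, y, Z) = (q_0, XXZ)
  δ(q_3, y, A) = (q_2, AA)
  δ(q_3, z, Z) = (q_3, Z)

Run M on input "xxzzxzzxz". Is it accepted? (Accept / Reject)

One accepting computation: (q_0, xxzzxzzxz, Z) ⊢ (q_2, xzzxzzxz, Z) ⊢ (q_0, zzxzzxz, AZ) ⊢ (q_1, zxzzxz, Z) ⊢ (q_2, xzzxz, Z) ⊢ (q_0, zzxz, AZ) ⊢ (q_1, zxz, Z) ⊢ (q_2, xz, Z) ⊢ (q_0, z, AZ) ⊢ (q_1, ε, Z) ⊢ (q_1, ε, ε)
All input consumed and the stack is empty.

Accept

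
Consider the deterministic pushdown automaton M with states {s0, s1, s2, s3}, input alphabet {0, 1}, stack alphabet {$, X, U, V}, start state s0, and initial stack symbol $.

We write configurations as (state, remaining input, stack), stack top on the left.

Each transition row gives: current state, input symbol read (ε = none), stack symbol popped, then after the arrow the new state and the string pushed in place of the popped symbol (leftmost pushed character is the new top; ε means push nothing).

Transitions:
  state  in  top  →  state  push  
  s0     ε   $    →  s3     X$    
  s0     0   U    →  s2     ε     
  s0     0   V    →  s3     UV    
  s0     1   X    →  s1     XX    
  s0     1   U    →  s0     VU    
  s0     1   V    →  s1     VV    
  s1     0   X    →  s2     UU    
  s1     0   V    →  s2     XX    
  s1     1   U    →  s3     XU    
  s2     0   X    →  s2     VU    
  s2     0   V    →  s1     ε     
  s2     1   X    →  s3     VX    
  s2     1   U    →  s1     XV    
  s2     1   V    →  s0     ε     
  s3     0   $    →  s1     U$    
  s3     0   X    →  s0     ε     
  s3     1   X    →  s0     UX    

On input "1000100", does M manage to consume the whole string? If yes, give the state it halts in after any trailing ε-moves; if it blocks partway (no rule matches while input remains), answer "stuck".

s2

(s0, 1000100, $)
  ε-move, top $: go to s3, push X$ → (s3, 1000100, X$)
  read 1, top X: go to s0, push UX → (s0, 000100, UX$)
  read 0, top U: go to s2, push ε → (s2, 00100, X$)
  read 0, top X: go to s2, push VU → (s2, 0100, VU$)
  read 0, top V: go to s1, push ε → (s1, 100, U$)
  read 1, top U: go to s3, push XU → (s3, 00, XU$)
  read 0, top X: go to s0, push ε → (s0, 0, U$)
  read 0, top U: go to s2, push ε → (s2, ε, $)
All input consumed; M is in state s2.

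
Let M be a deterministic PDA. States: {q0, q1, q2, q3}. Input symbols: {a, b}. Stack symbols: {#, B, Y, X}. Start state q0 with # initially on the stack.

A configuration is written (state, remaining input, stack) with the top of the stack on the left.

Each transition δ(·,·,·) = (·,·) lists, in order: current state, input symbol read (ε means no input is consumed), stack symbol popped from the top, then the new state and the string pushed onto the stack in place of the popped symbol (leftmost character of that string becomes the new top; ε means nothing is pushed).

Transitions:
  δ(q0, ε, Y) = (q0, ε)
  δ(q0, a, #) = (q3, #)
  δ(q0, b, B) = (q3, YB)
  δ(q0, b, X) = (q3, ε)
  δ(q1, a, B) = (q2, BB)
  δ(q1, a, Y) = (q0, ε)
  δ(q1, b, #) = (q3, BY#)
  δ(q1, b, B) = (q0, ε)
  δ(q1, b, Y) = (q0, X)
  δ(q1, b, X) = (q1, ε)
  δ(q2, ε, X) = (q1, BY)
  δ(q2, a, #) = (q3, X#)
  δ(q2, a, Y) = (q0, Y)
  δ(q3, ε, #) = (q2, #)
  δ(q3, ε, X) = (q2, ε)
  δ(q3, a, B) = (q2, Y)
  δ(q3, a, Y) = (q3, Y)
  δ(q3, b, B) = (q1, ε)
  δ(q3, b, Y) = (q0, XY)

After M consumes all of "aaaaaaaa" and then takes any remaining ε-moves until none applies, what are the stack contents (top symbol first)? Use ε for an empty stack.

#

(q0, aaaaaaaa, #)
  read a, top #: go to q3, push # → (q3, aaaaaaa, #)
  ε-move, top #: go to q2, push # → (q2, aaaaaaa, #)
  read a, top #: go to q3, push X# → (q3, aaaaaa, X#)
  ε-move, top X: go to q2, push ε → (q2, aaaaaa, #)
  read a, top #: go to q3, push X# → (q3, aaaaa, X#)
  ε-move, top X: go to q2, push ε → (q2, aaaaa, #)
  read a, top #: go to q3, push X# → (q3, aaaa, X#)
  ε-move, top X: go to q2, push ε → (q2, aaaa, #)
  read a, top #: go to q3, push X# → (q3, aaa, X#)
  ε-move, top X: go to q2, push ε → (q2, aaa, #)
  read a, top #: go to q3, push X# → (q3, aa, X#)
  ε-move, top X: go to q2, push ε → (q2, aa, #)
  read a, top #: go to q3, push X# → (q3, a, X#)
  ε-move, top X: go to q2, push ε → (q2, a, #)
  read a, top #: go to q3, push X# → (q3, ε, X#)
  ε-move, top X: go to q2, push ε → (q2, ε, #)
All input consumed in state q2 with stack #.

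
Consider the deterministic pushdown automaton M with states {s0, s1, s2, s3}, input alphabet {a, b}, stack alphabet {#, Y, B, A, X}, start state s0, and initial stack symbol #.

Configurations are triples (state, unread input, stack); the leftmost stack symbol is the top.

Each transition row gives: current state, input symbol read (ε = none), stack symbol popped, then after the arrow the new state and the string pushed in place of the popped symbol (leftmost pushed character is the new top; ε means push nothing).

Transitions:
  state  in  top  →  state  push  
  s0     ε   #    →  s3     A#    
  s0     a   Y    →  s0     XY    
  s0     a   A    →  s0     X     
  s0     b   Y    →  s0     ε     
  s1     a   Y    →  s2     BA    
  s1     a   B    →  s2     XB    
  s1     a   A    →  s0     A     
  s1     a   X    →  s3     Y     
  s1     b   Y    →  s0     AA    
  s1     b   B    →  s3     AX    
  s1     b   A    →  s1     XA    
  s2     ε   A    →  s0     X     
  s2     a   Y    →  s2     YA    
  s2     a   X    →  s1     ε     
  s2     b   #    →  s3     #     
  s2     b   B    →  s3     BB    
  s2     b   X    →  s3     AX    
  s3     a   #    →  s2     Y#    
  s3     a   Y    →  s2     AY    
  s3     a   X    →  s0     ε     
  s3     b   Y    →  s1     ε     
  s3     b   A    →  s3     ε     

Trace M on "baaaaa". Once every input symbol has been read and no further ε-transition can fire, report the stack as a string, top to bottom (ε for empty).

(s0, baaaaa, #)
  ε-move, top #: go to s3, push A# → (s3, baaaaa, A#)
  read b, top A: go to s3, push ε → (s3, aaaaa, #)
  read a, top #: go to s2, push Y# → (s2, aaaa, Y#)
  read a, top Y: go to s2, push YA → (s2, aaa, YA#)
  read a, top Y: go to s2, push YA → (s2, aa, YAA#)
  read a, top Y: go to s2, push YA → (s2, a, YAAA#)
  read a, top Y: go to s2, push YA → (s2, ε, YAAAA#)
All input consumed in state s2 with stack YAAAA#.

YAAAA#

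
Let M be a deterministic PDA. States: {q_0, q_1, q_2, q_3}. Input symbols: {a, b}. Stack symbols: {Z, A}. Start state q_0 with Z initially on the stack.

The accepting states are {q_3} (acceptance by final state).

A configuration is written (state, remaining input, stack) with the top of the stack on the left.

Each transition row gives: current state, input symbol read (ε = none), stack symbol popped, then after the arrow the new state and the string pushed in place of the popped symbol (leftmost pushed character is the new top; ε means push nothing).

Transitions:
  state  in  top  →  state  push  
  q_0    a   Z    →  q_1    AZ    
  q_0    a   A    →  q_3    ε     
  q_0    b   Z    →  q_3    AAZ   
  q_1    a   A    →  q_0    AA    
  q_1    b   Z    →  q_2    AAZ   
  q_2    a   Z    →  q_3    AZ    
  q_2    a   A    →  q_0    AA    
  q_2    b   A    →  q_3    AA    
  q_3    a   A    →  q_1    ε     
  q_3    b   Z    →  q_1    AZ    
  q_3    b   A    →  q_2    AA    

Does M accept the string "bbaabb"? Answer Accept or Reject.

Accept

(q_0, bbaabb, Z)
  read b, top Z: go to q_3, push AAZ → (q_3, baabb, AAZ)
  read b, top A: go to q_2, push AA → (q_2, aabb, AAAZ)
  read a, top A: go to q_0, push AA → (q_0, abb, AAAAZ)
  read a, top A: go to q_3, push ε → (q_3, bb, AAAZ)
  read b, top A: go to q_2, push AA → (q_2, b, AAAAZ)
  read b, top A: go to q_3, push AA → (q_3, ε, AAAAAZ)
All input consumed; state q_3 ∈ F.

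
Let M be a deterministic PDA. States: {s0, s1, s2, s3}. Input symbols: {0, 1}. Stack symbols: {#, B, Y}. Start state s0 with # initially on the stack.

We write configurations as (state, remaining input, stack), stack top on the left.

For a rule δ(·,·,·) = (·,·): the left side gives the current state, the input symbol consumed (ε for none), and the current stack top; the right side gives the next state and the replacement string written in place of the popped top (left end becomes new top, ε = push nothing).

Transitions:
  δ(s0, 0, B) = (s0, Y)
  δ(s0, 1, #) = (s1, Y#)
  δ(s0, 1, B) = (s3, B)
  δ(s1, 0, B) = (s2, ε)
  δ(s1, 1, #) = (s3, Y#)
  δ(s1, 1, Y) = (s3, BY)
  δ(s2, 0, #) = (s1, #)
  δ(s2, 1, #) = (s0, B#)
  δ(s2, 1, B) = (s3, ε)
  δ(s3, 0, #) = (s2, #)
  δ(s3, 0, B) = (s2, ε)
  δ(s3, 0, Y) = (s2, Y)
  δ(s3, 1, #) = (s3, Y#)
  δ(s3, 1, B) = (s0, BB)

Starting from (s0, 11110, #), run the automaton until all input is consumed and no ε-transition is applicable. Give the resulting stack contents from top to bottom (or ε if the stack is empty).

BY#

(s0, 11110, #)
  read 1, top #: go to s1, push Y# → (s1, 1110, Y#)
  read 1, top Y: go to s3, push BY → (s3, 110, BY#)
  read 1, top B: go to s0, push BB → (s0, 10, BBY#)
  read 1, top B: go to s3, push B → (s3, 0, BBY#)
  read 0, top B: go to s2, push ε → (s2, ε, BY#)
All input consumed in state s2 with stack BY#.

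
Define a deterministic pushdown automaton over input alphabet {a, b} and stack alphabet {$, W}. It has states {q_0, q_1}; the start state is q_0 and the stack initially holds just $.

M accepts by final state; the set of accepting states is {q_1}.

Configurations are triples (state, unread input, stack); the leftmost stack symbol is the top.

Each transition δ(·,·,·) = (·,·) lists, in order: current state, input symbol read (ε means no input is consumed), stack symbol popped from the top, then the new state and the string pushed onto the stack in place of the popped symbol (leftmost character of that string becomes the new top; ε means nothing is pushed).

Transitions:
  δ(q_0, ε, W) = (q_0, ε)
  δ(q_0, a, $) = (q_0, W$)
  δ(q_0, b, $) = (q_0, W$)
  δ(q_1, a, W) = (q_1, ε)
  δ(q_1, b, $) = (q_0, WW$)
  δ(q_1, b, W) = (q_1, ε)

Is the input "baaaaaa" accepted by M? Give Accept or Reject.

Reject

(q_0, baaaaaa, $)
  read b, top $: go to q_0, push W$ → (q_0, aaaaaa, W$)
  ε-move, top W: go to q_0, push ε → (q_0, aaaaaa, $)
  read a, top $: go to q_0, push W$ → (q_0, aaaaa, W$)
  ε-move, top W: go to q_0, push ε → (q_0, aaaaa, $)
  read a, top $: go to q_0, push W$ → (q_0, aaaa, W$)
  ε-move, top W: go to q_0, push ε → (q_0, aaaa, $)
  read a, top $: go to q_0, push W$ → (q_0, aaa, W$)
  ε-move, top W: go to q_0, push ε → (q_0, aaa, $)
  read a, top $: go to q_0, push W$ → (q_0, aa, W$)
  ε-move, top W: go to q_0, push ε → (q_0, aa, $)
  read a, top $: go to q_0, push W$ → (q_0, a, W$)
  ε-move, top W: go to q_0, push ε → (q_0, a, $)
  read a, top $: go to q_0, push W$ → (q_0, ε, W$)
  ε-move, top W: go to q_0, push ε → (q_0, ε, $)
All input consumed; state q_0 ∉ F and no further ε-move applies.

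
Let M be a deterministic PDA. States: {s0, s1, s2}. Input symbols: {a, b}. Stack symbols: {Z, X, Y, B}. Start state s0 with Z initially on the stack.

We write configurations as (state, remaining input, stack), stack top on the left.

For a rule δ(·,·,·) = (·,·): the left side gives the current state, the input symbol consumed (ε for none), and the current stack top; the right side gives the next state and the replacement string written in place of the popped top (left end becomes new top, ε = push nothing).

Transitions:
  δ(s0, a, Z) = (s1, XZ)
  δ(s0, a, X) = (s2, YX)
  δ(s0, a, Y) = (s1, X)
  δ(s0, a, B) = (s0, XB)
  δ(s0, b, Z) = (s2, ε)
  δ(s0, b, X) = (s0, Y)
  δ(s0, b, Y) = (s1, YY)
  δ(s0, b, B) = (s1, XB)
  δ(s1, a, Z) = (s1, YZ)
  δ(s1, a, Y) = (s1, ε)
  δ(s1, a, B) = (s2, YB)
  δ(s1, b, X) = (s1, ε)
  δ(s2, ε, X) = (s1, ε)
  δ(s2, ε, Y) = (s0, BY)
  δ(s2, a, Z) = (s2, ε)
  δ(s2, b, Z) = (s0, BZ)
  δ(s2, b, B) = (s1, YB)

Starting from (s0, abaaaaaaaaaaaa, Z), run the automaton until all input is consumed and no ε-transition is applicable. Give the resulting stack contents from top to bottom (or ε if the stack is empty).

Z

(s0, abaaaaaaaaaaaa, Z)
  read a, top Z: go to s1, push XZ → (s1, baaaaaaaaaaaa, XZ)
  read b, top X: go to s1, push ε → (s1, aaaaaaaaaaaa, Z)
  read a, top Z: go to s1, push YZ → (s1, aaaaaaaaaaa, YZ)
  read a, top Y: go to s1, push ε → (s1, aaaaaaaaaa, Z)
  read a, top Z: go to s1, push YZ → (s1, aaaaaaaaa, YZ)
  read a, top Y: go to s1, push ε → (s1, aaaaaaaa, Z)
  read a, top Z: go to s1, push YZ → (s1, aaaaaaa, YZ)
  read a, top Y: go to s1, push ε → (s1, aaaaaa, Z)
  read a, top Z: go to s1, push YZ → (s1, aaaaa, YZ)
  read a, top Y: go to s1, push ε → (s1, aaaa, Z)
  read a, top Z: go to s1, push YZ → (s1, aaa, YZ)
  read a, top Y: go to s1, push ε → (s1, aa, Z)
  read a, top Z: go to s1, push YZ → (s1, a, YZ)
  read a, top Y: go to s1, push ε → (s1, ε, Z)
All input consumed in state s1 with stack Z.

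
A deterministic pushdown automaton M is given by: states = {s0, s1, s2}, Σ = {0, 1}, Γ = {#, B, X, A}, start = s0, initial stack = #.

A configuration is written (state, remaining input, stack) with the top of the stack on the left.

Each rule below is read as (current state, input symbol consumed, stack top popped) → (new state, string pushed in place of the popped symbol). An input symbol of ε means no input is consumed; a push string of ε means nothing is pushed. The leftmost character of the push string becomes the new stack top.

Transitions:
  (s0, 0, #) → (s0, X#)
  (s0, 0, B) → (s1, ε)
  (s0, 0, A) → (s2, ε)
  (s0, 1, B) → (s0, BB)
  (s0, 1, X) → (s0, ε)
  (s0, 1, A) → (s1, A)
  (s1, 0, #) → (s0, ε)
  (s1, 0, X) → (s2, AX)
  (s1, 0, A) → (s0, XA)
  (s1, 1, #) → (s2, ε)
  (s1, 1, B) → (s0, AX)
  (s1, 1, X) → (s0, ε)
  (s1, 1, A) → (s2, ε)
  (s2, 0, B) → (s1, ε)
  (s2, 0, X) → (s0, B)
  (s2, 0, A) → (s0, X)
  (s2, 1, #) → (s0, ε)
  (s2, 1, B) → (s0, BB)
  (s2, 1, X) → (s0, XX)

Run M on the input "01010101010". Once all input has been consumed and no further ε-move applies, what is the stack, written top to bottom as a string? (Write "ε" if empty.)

(s0, 01010101010, #)
  read 0, top #: go to s0, push X# → (s0, 1010101010, X#)
  read 1, top X: go to s0, push ε → (s0, 010101010, #)
  read 0, top #: go to s0, push X# → (s0, 10101010, X#)
  read 1, top X: go to s0, push ε → (s0, 0101010, #)
  read 0, top #: go to s0, push X# → (s0, 101010, X#)
  read 1, top X: go to s0, push ε → (s0, 01010, #)
  read 0, top #: go to s0, push X# → (s0, 1010, X#)
  read 1, top X: go to s0, push ε → (s0, 010, #)
  read 0, top #: go to s0, push X# → (s0, 10, X#)
  read 1, top X: go to s0, push ε → (s0, 0, #)
  read 0, top #: go to s0, push X# → (s0, ε, X#)
All input consumed in state s0 with stack X#.

X#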